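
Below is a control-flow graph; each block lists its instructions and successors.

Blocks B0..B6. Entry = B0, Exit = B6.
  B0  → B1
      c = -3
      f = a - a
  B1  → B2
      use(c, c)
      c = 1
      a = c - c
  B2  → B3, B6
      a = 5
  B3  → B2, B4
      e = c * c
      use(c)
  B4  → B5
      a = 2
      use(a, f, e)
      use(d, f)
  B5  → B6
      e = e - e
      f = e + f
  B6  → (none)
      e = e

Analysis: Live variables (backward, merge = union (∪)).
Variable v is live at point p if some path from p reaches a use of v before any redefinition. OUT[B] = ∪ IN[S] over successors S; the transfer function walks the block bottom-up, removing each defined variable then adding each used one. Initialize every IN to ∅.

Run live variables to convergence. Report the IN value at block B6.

Converged values:
  B0:  IN={a, d, e}  OUT={c, d, e, f}
  B1:  IN={c, d, e, f}  OUT={c, d, e, f}
  B2:  IN={c, d, e, f}  OUT={c, d, e, f}
  B3:  IN={c, d, f}  OUT={c, d, e, f}
  B4:  IN={d, e, f}  OUT={e, f}
  B5:  IN={e, f}  OUT={e}
  B6:  IN={e}  OUT={}

B6 is the boundary node: OUT[B6] = {}
Applying B6's transfer function to that OUT value gives IN[B6] (row B6 above).

Answer: {e}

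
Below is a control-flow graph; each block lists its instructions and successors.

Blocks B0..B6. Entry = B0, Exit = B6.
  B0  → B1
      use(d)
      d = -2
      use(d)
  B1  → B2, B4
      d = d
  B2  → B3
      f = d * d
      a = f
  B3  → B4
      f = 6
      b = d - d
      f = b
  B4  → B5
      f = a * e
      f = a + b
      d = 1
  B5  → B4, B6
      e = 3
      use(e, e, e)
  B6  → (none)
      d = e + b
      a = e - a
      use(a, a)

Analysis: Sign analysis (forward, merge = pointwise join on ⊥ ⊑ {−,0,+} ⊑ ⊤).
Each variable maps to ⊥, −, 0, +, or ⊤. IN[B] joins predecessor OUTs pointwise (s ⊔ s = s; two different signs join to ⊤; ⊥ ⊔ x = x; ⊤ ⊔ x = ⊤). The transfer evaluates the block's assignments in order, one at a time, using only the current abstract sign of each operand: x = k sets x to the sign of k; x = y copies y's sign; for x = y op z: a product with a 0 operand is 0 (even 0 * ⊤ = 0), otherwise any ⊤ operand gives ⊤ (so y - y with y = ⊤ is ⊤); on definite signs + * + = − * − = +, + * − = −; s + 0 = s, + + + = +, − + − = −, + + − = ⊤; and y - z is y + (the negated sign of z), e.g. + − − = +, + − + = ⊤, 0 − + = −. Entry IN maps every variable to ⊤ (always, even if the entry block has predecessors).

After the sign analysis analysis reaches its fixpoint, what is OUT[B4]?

Fixpoint table:
  B0: | IN=(all ⊤) | OUT={d:-; rest ⊤}
  B1: | IN={d:-; rest ⊤} | OUT={d:-; rest ⊤}
  B2: | IN={d:-; rest ⊤} | OUT={a:+, d:-, f:+; rest ⊤}
  B3: | IN={a:+, d:-, f:+; rest ⊤} | OUT={a:+, d:-; rest ⊤}
  B4: | IN=(all ⊤) | OUT={d:+; rest ⊤}
  B5: | IN={d:+; rest ⊤} | OUT={d:+, e:+; rest ⊤}
  B6: | IN={d:+, e:+; rest ⊤} | OUT={e:+; rest ⊤}

Merge at B4: IN[B4] = OUT[B1] ⊔ OUT[B3] ⊔ OUT[B5] = {a: ⊤, b: ⊤, c: ⊤, d: ⊤, e: ⊤, f: ⊤}
Applying B4's transfer function to that IN value gives OUT[B4] (row B4 above).

Answer: {a: ⊤, b: ⊤, c: ⊤, d: +, e: ⊤, f: ⊤}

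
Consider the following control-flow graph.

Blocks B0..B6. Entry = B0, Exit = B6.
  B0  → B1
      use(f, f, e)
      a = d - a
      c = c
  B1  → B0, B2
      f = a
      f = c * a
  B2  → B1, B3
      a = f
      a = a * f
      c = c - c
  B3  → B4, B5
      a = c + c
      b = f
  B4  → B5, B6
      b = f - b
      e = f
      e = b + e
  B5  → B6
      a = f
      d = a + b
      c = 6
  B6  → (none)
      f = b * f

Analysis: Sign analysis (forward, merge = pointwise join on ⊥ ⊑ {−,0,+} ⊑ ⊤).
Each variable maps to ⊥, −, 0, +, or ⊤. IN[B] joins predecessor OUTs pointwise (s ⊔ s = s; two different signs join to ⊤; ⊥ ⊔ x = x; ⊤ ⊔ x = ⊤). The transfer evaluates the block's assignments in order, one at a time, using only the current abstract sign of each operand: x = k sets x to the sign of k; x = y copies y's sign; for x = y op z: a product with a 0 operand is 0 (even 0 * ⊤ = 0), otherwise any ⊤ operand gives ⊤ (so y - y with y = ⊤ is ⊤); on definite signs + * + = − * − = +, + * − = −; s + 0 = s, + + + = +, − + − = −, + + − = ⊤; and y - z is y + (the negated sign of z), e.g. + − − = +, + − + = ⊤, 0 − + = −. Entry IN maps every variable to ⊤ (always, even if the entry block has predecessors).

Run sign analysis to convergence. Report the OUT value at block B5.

Fixpoint table:
  B0:   IN=(all ⊤)   OUT=(all ⊤)
  B1:   IN=(all ⊤)   OUT=(all ⊤)
  B2:   IN=(all ⊤)   OUT=(all ⊤)
  B3:   IN=(all ⊤)   OUT=(all ⊤)
  B4:   IN=(all ⊤)   OUT=(all ⊤)
  B5:   IN=(all ⊤)   OUT={c:+; rest ⊤}
  B6:   IN=(all ⊤)   OUT=(all ⊤)

Merge at B5: IN[B5] = OUT[B3] ⊔ OUT[B4] = {a: ⊤, b: ⊤, c: ⊤, d: ⊤, e: ⊤, f: ⊤}
Applying B5's transfer function to that IN value gives OUT[B5] (row B5 above).

Answer: {a: ⊤, b: ⊤, c: +, d: ⊤, e: ⊤, f: ⊤}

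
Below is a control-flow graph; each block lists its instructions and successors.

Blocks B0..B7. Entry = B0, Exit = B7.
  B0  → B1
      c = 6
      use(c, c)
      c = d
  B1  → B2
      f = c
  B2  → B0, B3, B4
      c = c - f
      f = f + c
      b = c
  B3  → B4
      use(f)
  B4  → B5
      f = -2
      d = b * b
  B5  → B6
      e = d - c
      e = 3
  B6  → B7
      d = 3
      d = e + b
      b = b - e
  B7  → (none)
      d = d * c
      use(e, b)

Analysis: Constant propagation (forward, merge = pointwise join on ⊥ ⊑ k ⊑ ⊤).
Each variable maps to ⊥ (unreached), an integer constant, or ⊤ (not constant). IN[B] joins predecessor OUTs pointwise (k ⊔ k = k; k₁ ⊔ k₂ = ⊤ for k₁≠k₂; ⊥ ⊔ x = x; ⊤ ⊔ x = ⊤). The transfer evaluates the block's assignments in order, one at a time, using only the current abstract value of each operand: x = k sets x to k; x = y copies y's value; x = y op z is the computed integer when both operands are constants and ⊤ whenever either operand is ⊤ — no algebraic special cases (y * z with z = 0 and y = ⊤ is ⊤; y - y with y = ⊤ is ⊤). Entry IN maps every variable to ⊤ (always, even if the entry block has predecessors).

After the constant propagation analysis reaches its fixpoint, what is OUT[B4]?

Converged values:
  B0:  IN=(all ⊤)  OUT=(all ⊤)
  B1:  IN=(all ⊤)  OUT=(all ⊤)
  B2:  IN=(all ⊤)  OUT=(all ⊤)
  B3:  IN=(all ⊤)  OUT=(all ⊤)
  B4:  IN=(all ⊤)  OUT={f:-2; rest ⊤}
  B5:  IN={f:-2; rest ⊤}  OUT={e:3, f:-2; rest ⊤}
  B6:  IN={e:3, f:-2; rest ⊤}  OUT={e:3, f:-2; rest ⊤}
  B7:  IN={e:3, f:-2; rest ⊤}  OUT={e:3, f:-2; rest ⊤}

Merge at B4: IN[B4] = OUT[B2] ⊔ OUT[B3] = {a: ⊤, b: ⊤, c: ⊤, d: ⊤, e: ⊤, f: ⊤}
Applying B4's transfer function to that IN value gives OUT[B4] (row B4 above).

Answer: {a: ⊤, b: ⊤, c: ⊤, d: ⊤, e: ⊤, f: -2}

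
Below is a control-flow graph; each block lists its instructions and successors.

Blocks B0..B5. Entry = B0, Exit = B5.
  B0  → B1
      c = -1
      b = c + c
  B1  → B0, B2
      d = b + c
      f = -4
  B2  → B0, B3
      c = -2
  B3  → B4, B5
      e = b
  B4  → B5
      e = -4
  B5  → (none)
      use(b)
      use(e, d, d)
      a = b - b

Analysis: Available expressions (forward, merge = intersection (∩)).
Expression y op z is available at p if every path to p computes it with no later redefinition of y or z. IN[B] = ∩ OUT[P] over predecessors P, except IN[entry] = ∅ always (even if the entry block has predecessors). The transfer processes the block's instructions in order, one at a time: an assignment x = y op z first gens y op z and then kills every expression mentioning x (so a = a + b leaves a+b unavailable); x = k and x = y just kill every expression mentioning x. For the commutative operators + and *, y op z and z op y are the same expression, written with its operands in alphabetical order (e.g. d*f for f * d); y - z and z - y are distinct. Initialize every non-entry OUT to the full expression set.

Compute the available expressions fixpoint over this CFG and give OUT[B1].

Converged values:
  B0:   IN={}   OUT={c+c}
  B1:   IN={c+c}   OUT={b+c, c+c}
  B2:   IN={b+c, c+c}   OUT={}
  B3:   IN={}   OUT={}
  B4:   IN={}   OUT={}
  B5:   IN={}   OUT={b-b}

Merge at B1: IN[B1] = OUT[B0] = {c+c}
Applying B1's transfer function to that IN value gives OUT[B1] (row B1 above).

Answer: {b+c, c+c}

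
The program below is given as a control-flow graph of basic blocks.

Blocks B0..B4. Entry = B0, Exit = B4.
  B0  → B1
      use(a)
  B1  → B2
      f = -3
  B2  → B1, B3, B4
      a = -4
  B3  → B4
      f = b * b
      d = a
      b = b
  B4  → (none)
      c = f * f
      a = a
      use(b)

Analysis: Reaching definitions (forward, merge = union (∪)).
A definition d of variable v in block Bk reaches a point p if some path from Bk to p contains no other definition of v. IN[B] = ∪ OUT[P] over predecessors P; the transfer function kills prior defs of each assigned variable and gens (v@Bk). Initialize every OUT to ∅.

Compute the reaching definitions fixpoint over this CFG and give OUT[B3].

Per-block solution:
  B0:   IN={}   OUT={}
  B1:   IN={a@B2, f@B1}   OUT={a@B2, f@B1}
  B2:   IN={a@B2, f@B1}   OUT={a@B2, f@B1}
  B3:   IN={a@B2, f@B1}   OUT={a@B2, b@B3, d@B3, f@B3}
  B4:   IN={a@B2, b@B3, d@B3, f@B1, f@B3}   OUT={a@B4, b@B3, c@B4, d@B3, f@B1, f@B3}

Merge at B3: IN[B3] = OUT[B2] = {a@B2, f@B1}
Applying B3's transfer function to that IN value gives OUT[B3] (row B3 above).

Answer: {a@B2, b@B3, d@B3, f@B3}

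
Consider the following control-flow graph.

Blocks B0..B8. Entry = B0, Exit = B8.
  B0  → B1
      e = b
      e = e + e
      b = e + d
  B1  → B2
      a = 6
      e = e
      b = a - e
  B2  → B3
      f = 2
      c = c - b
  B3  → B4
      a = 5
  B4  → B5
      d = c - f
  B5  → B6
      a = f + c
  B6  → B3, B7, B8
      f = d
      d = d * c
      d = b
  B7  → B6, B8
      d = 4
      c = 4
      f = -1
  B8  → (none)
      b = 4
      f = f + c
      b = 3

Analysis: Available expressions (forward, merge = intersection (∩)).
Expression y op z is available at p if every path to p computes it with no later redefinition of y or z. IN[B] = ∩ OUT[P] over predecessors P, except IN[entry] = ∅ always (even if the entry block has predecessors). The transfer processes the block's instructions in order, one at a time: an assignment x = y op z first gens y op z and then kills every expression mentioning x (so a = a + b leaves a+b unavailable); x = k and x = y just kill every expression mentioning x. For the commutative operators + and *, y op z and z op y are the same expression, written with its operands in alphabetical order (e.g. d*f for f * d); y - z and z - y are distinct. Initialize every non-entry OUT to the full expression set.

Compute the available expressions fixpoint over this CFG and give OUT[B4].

Fixpoint table:
  B0:  IN={}  OUT={d+e}
  B1:  IN={d+e}  OUT={a-e}
  B2:  IN={a-e}  OUT={a-e}
  B3:  IN={}  OUT={}
  B4:  IN={}  OUT={c-f}
  B5:  IN={c-f}  OUT={c+f, c-f}
  B6:  IN={}  OUT={}
  B7:  IN={}  OUT={}
  B8:  IN={}  OUT={}

Merge at B4: IN[B4] = OUT[B3] = {}
Applying B4's transfer function to that IN value gives OUT[B4] (row B4 above).

Answer: {c-f}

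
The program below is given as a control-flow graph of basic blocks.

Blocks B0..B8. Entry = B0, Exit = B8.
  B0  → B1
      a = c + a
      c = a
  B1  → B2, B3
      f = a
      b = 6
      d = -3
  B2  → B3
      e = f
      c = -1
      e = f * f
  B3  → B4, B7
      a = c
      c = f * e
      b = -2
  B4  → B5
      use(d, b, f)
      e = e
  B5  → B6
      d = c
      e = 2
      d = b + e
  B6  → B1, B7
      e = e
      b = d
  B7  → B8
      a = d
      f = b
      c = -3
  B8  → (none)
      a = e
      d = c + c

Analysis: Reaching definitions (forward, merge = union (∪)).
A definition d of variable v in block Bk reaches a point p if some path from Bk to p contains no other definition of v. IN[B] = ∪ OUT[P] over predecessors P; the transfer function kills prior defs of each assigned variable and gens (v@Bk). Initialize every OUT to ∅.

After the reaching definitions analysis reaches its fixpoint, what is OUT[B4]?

Answer: {a@B3, b@B3, c@B3, d@B1, e@B4, f@B1}

Derivation:
Converged values:
  B0: | IN={} | OUT={a@B0, c@B0}
  B1: | IN={a@B0, a@B3, b@B6, c@B0, c@B3, d@B5, e@B6, f@B1} | OUT={a@B0, a@B3, b@B1, c@B0, c@B3, d@B1, e@B6, f@B1}
  B2: | IN={a@B0, a@B3, b@B1, c@B0, c@B3, d@B1, e@B6, f@B1} | OUT={a@B0, a@B3, b@B1, c@B2, d@B1, e@B2, f@B1}
  B3: | IN={a@B0, a@B3, b@B1, c@B0, c@B2, c@B3, d@B1, e@B2, e@B6, f@B1} | OUT={a@B3, b@B3, c@B3, d@B1, e@B2, e@B6, f@B1}
  B4: | IN={a@B3, b@B3, c@B3, d@B1, e@B2, e@B6, f@B1} | OUT={a@B3, b@B3, c@B3, d@B1, e@B4, f@B1}
  B5: | IN={a@B3, b@B3, c@B3, d@B1, e@B4, f@B1} | OUT={a@B3, b@B3, c@B3, d@B5, e@B5, f@B1}
  B6: | IN={a@B3, b@B3, c@B3, d@B5, e@B5, f@B1} | OUT={a@B3, b@B6, c@B3, d@B5, e@B6, f@B1}
  B7: | IN={a@B3, b@B3, b@B6, c@B3, d@B1, d@B5, e@B2, e@B6, f@B1} | OUT={a@B7, b@B3, b@B6, c@B7, d@B1, d@B5, e@B2, e@B6, f@B7}
  B8: | IN={a@B7, b@B3, b@B6, c@B7, d@B1, d@B5, e@B2, e@B6, f@B7} | OUT={a@B8, b@B3, b@B6, c@B7, d@B8, e@B2, e@B6, f@B7}

Merge at B4: IN[B4] = OUT[B3] = {a@B3, b@B3, c@B3, d@B1, e@B2, e@B6, f@B1}
Applying B4's transfer function to that IN value gives OUT[B4] (row B4 above).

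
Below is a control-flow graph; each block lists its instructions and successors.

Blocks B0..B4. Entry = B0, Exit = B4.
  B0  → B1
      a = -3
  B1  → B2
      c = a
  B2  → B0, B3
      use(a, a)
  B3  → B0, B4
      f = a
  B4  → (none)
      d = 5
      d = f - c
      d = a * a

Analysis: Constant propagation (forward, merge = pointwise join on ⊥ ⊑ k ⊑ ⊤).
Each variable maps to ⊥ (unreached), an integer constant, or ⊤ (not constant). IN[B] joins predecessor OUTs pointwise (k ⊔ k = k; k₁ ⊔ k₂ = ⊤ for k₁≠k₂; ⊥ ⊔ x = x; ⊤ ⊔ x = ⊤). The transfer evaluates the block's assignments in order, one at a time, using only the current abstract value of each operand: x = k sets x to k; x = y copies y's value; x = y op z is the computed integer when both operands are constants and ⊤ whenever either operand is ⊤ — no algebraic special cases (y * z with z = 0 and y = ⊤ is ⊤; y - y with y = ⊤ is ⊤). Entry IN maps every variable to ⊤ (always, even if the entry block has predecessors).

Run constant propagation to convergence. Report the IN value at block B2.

Answer: {a: -3, b: ⊤, c: -3, d: ⊤, e: ⊤, f: ⊤}

Derivation:
Fixpoint table:
  B0:   IN=(all ⊤)   OUT={a:-3; rest ⊤}
  B1:   IN={a:-3; rest ⊤}   OUT={a:-3, c:-3; rest ⊤}
  B2:   IN={a:-3, c:-3; rest ⊤}   OUT={a:-3, c:-3; rest ⊤}
  B3:   IN={a:-3, c:-3; rest ⊤}   OUT={a:-3, c:-3, f:-3; rest ⊤}
  B4:   IN={a:-3, c:-3, f:-3; rest ⊤}   OUT={a:-3, c:-3, d:9, f:-3; rest ⊤}

Merge at B2: IN[B2] = OUT[B1] = {a: -3, b: ⊤, c: -3, d: ⊤, e: ⊤, f: ⊤}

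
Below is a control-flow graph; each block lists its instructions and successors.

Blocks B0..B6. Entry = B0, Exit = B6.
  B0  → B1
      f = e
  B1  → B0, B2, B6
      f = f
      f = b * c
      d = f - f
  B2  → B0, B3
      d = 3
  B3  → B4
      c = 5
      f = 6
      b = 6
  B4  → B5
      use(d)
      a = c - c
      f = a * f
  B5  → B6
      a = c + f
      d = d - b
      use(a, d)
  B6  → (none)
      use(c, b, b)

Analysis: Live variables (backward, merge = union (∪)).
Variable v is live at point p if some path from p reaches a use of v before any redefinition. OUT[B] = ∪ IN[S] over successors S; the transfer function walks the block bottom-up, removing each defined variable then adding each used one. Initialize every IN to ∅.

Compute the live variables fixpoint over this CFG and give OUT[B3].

Fixpoint table:
  B0: | IN={b, c, e} | OUT={b, c, e, f}
  B1: | IN={b, c, e, f} | OUT={b, c, e}
  B2: | IN={b, c, e} | OUT={b, c, d, e}
  B3: | IN={d} | OUT={b, c, d, f}
  B4: | IN={b, c, d, f} | OUT={b, c, d, f}
  B5: | IN={b, c, d, f} | OUT={b, c}
  B6: | IN={b, c} | OUT={}

Merge at B3: OUT[B3] = IN[B4] = {b, c, d, f}

Answer: {b, c, d, f}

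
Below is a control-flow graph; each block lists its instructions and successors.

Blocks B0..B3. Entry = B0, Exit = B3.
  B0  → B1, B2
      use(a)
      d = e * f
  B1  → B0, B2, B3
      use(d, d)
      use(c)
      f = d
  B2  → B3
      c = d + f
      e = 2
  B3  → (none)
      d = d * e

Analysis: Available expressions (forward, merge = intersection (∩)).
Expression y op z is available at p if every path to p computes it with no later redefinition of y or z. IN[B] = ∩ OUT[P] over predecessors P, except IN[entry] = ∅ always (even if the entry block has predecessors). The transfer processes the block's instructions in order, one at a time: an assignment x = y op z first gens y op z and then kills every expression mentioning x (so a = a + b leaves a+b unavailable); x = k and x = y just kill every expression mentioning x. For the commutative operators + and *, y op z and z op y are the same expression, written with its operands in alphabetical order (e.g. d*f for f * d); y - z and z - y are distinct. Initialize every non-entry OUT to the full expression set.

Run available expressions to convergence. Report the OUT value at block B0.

Per-block solution:
  B0:   IN={}   OUT={e*f}
  B1:   IN={e*f}   OUT={}
  B2:   IN={}   OUT={d+f}
  B3:   IN={}   OUT={}

Merge at B0 (entry node, so the boundary value {} is joined with the incoming edge(s)): IN[B0] = {} ∩ OUT[B1] = {}
Applying B0's transfer function to that IN value gives OUT[B0] (row B0 above).

Answer: {e*f}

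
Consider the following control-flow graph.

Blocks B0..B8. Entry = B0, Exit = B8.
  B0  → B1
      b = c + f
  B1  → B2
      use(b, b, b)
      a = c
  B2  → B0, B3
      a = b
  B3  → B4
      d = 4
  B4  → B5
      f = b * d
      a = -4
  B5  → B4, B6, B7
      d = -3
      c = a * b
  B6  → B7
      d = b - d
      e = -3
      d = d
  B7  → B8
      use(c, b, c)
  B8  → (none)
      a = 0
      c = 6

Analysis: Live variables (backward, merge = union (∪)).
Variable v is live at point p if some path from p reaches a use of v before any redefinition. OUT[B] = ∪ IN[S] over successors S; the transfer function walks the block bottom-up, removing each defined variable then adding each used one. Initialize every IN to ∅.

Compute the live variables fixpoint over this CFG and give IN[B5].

Answer: {a, b}

Working:
Converged values:
  B0: | IN={c, f} | OUT={b, c, f}
  B1: | IN={b, c, f} | OUT={b, c, f}
  B2: | IN={b, c, f} | OUT={b, c, f}
  B3: | IN={b} | OUT={b, d}
  B4: | IN={b, d} | OUT={a, b}
  B5: | IN={a, b} | OUT={b, c, d}
  B6: | IN={b, c, d} | OUT={b, c}
  B7: | IN={b, c} | OUT={}
  B8: | IN={} | OUT={}

Merge at B5: OUT[B5] = IN[B4] ⊔ IN[B6] ⊔ IN[B7] = {b, c, d}
Applying B5's transfer function to that OUT value gives IN[B5] (row B5 above).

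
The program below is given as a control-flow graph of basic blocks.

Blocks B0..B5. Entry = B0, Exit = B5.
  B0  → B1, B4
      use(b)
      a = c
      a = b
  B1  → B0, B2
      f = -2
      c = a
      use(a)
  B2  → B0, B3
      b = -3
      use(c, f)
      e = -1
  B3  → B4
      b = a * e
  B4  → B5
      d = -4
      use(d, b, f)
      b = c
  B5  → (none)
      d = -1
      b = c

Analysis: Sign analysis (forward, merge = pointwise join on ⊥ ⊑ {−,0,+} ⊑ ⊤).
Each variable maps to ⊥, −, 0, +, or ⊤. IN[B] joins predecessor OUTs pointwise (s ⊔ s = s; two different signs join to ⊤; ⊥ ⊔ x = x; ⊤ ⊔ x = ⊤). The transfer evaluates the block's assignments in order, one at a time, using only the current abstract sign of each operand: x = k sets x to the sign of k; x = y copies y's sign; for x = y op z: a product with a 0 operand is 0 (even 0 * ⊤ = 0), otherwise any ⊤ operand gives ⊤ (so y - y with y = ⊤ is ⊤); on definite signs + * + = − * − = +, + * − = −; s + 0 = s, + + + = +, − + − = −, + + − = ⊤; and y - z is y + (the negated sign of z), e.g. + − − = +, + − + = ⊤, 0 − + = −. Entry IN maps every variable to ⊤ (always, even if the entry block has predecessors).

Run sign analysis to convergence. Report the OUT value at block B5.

Answer: {a: ⊤, b: ⊤, c: ⊤, d: -, e: ⊤, f: ⊤}

Trace:
Converged values:
  B0:   IN=(all ⊤)   OUT=(all ⊤)
  B1:   IN=(all ⊤)   OUT={f:-; rest ⊤}
  B2:   IN={f:-; rest ⊤}   OUT={b:-, e:-, f:-; rest ⊤}
  B3:   IN={b:-, e:-, f:-; rest ⊤}   OUT={e:-, f:-; rest ⊤}
  B4:   IN=(all ⊤)   OUT={d:-; rest ⊤}
  B5:   IN={d:-; rest ⊤}   OUT={d:-; rest ⊤}

Merge at B5: IN[B5] = OUT[B4] = {a: ⊤, b: ⊤, c: ⊤, d: -, e: ⊤, f: ⊤}
Applying B5's transfer function to that IN value gives OUT[B5] (row B5 above).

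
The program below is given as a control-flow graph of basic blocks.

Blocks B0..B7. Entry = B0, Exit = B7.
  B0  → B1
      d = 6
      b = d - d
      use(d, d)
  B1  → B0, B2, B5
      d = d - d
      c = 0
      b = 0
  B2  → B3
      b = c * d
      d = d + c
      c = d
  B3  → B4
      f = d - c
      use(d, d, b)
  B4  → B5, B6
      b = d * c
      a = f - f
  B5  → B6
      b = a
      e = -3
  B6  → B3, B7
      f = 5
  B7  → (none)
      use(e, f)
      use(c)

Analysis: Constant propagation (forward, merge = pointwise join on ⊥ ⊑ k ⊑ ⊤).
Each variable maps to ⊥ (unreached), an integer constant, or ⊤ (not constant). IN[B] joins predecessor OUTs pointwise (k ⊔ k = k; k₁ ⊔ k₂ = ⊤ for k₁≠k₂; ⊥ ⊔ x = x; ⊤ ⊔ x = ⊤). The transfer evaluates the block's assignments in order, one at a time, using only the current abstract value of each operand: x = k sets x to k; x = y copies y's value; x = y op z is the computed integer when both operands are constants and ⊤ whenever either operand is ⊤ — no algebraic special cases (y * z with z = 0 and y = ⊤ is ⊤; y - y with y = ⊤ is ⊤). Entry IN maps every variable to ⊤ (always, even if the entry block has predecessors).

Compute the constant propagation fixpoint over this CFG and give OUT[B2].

Answer: {a: ⊤, b: 0, c: 0, d: 0, e: ⊤, f: ⊤}

Derivation:
Converged values:
  B0:   IN=(all ⊤)   OUT={b:0, d:6; rest ⊤}
  B1:   IN={b:0, d:6; rest ⊤}   OUT={b:0, c:0, d:0; rest ⊤}
  B2:   IN={b:0, c:0, d:0; rest ⊤}   OUT={b:0, c:0, d:0; rest ⊤}
  B3:   IN={c:0, d:0; rest ⊤}   OUT={c:0, d:0, f:0; rest ⊤}
  B4:   IN={c:0, d:0, f:0; rest ⊤}   OUT={a:0, b:0, c:0, d:0, f:0; rest ⊤}
  B5:   IN={b:0, c:0, d:0; rest ⊤}   OUT={c:0, d:0, e:-3; rest ⊤}
  B6:   IN={c:0, d:0; rest ⊤}   OUT={c:0, d:0, f:5; rest ⊤}
  B7:   IN={c:0, d:0, f:5; rest ⊤}   OUT={c:0, d:0, f:5; rest ⊤}

Merge at B2: IN[B2] = OUT[B1] = {a: ⊤, b: 0, c: 0, d: 0, e: ⊤, f: ⊤}
Applying B2's transfer function to that IN value gives OUT[B2] (row B2 above).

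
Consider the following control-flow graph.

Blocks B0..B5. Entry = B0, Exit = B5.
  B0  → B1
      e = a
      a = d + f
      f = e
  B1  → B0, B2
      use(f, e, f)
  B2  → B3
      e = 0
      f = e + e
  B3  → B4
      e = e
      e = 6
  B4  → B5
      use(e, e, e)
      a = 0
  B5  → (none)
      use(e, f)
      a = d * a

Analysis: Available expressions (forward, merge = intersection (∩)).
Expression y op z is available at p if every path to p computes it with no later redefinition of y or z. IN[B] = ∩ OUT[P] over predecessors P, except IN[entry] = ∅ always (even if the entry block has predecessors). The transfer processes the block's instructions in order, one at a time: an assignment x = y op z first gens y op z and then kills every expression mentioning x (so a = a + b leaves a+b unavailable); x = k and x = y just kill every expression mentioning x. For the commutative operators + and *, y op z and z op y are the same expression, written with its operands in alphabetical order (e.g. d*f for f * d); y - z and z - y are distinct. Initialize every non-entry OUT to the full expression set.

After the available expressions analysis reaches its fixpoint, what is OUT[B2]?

Per-block solution:
  B0:   IN={}   OUT={}
  B1:   IN={}   OUT={}
  B2:   IN={}   OUT={e+e}
  B3:   IN={e+e}   OUT={}
  B4:   IN={}   OUT={}
  B5:   IN={}   OUT={}

Merge at B2: IN[B2] = OUT[B1] = {}
Applying B2's transfer function to that IN value gives OUT[B2] (row B2 above).

Answer: {e+e}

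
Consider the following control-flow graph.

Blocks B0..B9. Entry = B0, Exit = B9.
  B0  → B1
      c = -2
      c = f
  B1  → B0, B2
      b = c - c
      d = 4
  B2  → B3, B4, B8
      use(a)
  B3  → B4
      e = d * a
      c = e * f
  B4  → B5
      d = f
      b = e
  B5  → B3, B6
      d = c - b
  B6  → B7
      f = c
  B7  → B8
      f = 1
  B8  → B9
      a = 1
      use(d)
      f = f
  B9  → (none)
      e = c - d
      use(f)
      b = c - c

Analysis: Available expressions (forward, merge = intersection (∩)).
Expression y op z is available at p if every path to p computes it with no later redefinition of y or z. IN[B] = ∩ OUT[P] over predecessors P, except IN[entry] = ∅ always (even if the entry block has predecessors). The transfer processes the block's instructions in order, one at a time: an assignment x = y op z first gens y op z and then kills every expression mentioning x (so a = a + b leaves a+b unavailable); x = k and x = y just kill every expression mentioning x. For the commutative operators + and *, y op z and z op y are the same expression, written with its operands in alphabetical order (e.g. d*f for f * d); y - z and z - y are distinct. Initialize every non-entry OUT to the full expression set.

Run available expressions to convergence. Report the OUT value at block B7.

Answer: {c-b}

Working:
Converged values:
  B0:   IN={}   OUT={}
  B1:   IN={}   OUT={c-c}
  B2:   IN={c-c}   OUT={c-c}
  B3:   IN={}   OUT={a*d, e*f}
  B4:   IN={}   OUT={}
  B5:   IN={}   OUT={c-b}
  B6:   IN={c-b}   OUT={c-b}
  B7:   IN={c-b}   OUT={c-b}
  B8:   IN={}   OUT={}
  B9:   IN={}   OUT={c-c, c-d}

Merge at B7: IN[B7] = OUT[B6] = {c-b}
Applying B7's transfer function to that IN value gives OUT[B7] (row B7 above).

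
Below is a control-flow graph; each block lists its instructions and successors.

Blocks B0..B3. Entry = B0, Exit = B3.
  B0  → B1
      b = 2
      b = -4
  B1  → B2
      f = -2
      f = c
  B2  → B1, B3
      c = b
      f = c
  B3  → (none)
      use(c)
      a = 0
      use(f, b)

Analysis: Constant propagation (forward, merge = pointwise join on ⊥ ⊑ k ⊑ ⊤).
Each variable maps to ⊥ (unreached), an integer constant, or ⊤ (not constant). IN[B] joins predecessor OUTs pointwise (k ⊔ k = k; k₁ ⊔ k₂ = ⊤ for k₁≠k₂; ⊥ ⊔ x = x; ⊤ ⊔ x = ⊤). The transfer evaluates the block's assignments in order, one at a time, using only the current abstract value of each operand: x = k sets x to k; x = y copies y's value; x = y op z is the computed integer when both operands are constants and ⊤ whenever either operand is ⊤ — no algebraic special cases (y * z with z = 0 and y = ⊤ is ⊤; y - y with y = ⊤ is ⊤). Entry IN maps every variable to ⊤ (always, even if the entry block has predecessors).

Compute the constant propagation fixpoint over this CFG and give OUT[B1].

Per-block solution:
  B0:  IN=(all ⊤)  OUT={b:-4; rest ⊤}
  B1:  IN={b:-4; rest ⊤}  OUT={b:-4; rest ⊤}
  B2:  IN={b:-4; rest ⊤}  OUT={b:-4, c:-4, f:-4; rest ⊤}
  B3:  IN={b:-4, c:-4, f:-4; rest ⊤}  OUT={a:0, b:-4, c:-4, f:-4; rest ⊤}

Merge at B1: IN[B1] = OUT[B0] ⊔ OUT[B2] = {a: ⊤, b: -4, c: ⊤, d: ⊤, e: ⊤, f: ⊤}
Applying B1's transfer function to that IN value gives OUT[B1] (row B1 above).

Answer: {a: ⊤, b: -4, c: ⊤, d: ⊤, e: ⊤, f: ⊤}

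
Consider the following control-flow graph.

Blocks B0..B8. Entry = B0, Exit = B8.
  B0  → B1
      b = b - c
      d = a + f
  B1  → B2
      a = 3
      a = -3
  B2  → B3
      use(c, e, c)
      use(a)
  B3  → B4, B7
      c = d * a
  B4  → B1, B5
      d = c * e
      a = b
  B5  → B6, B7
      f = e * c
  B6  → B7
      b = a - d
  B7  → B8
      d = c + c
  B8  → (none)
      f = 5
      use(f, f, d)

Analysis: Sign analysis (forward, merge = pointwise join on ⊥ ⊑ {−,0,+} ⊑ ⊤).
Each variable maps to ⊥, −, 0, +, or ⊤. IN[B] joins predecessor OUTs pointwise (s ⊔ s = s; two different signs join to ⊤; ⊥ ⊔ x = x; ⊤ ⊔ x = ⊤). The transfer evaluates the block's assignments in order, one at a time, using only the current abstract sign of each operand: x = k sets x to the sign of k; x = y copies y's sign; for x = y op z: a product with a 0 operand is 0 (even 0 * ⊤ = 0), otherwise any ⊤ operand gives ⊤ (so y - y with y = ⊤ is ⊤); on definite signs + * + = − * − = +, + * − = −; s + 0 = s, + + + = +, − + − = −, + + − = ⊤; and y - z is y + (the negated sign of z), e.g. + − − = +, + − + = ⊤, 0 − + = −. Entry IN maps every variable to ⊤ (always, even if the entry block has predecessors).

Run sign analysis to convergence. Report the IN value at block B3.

Answer: {a: -, b: ⊤, c: ⊤, d: ⊤, e: ⊤, f: ⊤}

Derivation:
Converged values:
  B0: | IN=(all ⊤) | OUT=(all ⊤)
  B1: | IN=(all ⊤) | OUT={a:-; rest ⊤}
  B2: | IN={a:-; rest ⊤} | OUT={a:-; rest ⊤}
  B3: | IN={a:-; rest ⊤} | OUT={a:-; rest ⊤}
  B4: | IN={a:-; rest ⊤} | OUT=(all ⊤)
  B5: | IN=(all ⊤) | OUT=(all ⊤)
  B6: | IN=(all ⊤) | OUT=(all ⊤)
  B7: | IN=(all ⊤) | OUT=(all ⊤)
  B8: | IN=(all ⊤) | OUT={f:+; rest ⊤}

Merge at B3: IN[B3] = OUT[B2] = {a: -, b: ⊤, c: ⊤, d: ⊤, e: ⊤, f: ⊤}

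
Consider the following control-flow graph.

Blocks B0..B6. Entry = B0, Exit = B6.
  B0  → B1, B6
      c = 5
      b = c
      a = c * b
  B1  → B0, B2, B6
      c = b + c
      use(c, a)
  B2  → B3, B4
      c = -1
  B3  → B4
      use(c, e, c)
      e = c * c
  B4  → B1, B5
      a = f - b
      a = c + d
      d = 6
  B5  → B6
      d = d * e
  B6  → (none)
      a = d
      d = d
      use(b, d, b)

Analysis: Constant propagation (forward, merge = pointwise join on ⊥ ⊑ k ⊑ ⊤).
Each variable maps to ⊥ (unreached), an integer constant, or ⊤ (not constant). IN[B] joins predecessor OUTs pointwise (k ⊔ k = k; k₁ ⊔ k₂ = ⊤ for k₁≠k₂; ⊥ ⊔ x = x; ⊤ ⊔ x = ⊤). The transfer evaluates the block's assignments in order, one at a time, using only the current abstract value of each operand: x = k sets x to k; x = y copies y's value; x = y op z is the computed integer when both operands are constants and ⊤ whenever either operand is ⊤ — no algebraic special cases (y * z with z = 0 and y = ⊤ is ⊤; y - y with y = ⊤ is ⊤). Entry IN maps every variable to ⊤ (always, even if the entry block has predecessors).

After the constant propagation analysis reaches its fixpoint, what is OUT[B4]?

Answer: {a: ⊤, b: 5, c: -1, d: 6, e: ⊤, f: ⊤}

Derivation:
Fixpoint table:
  B0:   IN=(all ⊤)   OUT={a:25, b:5, c:5; rest ⊤}
  B1:   IN={b:5; rest ⊤}   OUT={b:5; rest ⊤}
  B2:   IN={b:5; rest ⊤}   OUT={b:5, c:-1; rest ⊤}
  B3:   IN={b:5, c:-1; rest ⊤}   OUT={b:5, c:-1, e:1; rest ⊤}
  B4:   IN={b:5, c:-1; rest ⊤}   OUT={b:5, c:-1, d:6; rest ⊤}
  B5:   IN={b:5, c:-1, d:6; rest ⊤}   OUT={b:5, c:-1; rest ⊤}
  B6:   IN={b:5; rest ⊤}   OUT={b:5; rest ⊤}

Merge at B4: IN[B4] = OUT[B2] ⊔ OUT[B3] = {a: ⊤, b: 5, c: -1, d: ⊤, e: ⊤, f: ⊤}
Applying B4's transfer function to that IN value gives OUT[B4] (row B4 above).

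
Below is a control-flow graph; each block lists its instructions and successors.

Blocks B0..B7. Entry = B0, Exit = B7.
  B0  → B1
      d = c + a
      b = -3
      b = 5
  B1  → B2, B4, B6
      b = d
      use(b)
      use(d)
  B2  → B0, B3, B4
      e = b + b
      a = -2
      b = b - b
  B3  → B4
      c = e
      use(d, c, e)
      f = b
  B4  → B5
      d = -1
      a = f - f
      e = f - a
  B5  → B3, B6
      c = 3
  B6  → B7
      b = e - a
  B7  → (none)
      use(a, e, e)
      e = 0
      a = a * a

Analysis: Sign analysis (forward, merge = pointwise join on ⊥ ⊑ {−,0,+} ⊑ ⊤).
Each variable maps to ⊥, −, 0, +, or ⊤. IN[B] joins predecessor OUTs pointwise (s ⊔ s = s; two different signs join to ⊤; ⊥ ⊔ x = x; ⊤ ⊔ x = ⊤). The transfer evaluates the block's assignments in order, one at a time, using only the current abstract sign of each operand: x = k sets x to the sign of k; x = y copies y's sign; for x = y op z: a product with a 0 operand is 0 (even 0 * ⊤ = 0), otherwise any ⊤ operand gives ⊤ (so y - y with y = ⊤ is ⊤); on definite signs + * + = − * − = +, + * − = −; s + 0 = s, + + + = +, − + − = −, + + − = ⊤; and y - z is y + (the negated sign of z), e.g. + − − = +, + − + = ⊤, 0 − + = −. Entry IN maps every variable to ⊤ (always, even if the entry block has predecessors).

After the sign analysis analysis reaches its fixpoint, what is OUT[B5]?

Answer: {a: ⊤, b: ⊤, c: +, d: -, e: ⊤, f: ⊤}

Trace:
Per-block solution:
  B0:  IN=(all ⊤)  OUT={b:+; rest ⊤}
  B1:  IN={b:+; rest ⊤}  OUT=(all ⊤)
  B2:  IN=(all ⊤)  OUT={a:-; rest ⊤}
  B3:  IN=(all ⊤)  OUT=(all ⊤)
  B4:  IN=(all ⊤)  OUT={d:-; rest ⊤}
  B5:  IN={d:-; rest ⊤}  OUT={c:+, d:-; rest ⊤}
  B6:  IN=(all ⊤)  OUT=(all ⊤)
  B7:  IN=(all ⊤)  OUT={e:0; rest ⊤}

Merge at B5: IN[B5] = OUT[B4] = {a: ⊤, b: ⊤, c: ⊤, d: -, e: ⊤, f: ⊤}
Applying B5's transfer function to that IN value gives OUT[B5] (row B5 above).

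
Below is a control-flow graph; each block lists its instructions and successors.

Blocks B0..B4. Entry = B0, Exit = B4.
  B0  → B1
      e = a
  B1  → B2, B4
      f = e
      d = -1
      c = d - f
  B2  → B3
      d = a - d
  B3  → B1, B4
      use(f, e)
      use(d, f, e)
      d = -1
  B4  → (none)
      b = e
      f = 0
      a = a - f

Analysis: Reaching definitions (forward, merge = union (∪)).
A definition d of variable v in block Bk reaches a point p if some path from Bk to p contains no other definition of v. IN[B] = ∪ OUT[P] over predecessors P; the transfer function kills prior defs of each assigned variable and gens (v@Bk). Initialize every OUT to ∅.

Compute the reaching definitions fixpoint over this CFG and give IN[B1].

Fixpoint table:
  B0:  IN={}  OUT={e@B0}
  B1:  IN={c@B1, d@B3, e@B0, f@B1}  OUT={c@B1, d@B1, e@B0, f@B1}
  B2:  IN={c@B1, d@B1, e@B0, f@B1}  OUT={c@B1, d@B2, e@B0, f@B1}
  B3:  IN={c@B1, d@B2, e@B0, f@B1}  OUT={c@B1, d@B3, e@B0, f@B1}
  B4:  IN={c@B1, d@B1, d@B3, e@B0, f@B1}  OUT={a@B4, b@B4, c@B1, d@B1, d@B3, e@B0, f@B4}

Merge at B1: IN[B1] = OUT[B0] ⊔ OUT[B3] = {c@B1, d@B3, e@B0, f@B1}

Answer: {c@B1, d@B3, e@B0, f@B1}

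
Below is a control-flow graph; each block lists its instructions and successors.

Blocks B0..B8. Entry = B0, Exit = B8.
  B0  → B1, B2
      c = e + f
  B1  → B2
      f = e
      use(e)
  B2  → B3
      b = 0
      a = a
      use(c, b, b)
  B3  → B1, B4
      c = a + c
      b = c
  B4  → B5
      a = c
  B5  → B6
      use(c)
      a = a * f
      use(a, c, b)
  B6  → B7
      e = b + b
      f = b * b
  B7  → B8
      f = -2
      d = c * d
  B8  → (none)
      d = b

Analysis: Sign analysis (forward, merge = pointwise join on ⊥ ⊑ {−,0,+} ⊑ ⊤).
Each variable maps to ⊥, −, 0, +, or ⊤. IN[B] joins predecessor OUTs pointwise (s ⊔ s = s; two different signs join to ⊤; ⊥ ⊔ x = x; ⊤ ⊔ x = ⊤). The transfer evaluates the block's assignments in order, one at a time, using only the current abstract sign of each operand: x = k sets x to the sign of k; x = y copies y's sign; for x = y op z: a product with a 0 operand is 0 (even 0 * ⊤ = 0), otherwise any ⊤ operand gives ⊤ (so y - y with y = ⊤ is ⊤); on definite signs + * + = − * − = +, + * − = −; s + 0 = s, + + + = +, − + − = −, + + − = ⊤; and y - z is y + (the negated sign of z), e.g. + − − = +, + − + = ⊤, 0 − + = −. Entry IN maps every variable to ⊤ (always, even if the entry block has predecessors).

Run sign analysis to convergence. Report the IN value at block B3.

Per-block solution:
  B0: | IN=(all ⊤) | OUT=(all ⊤)
  B1: | IN=(all ⊤) | OUT=(all ⊤)
  B2: | IN=(all ⊤) | OUT={b:0; rest ⊤}
  B3: | IN={b:0; rest ⊤} | OUT=(all ⊤)
  B4: | IN=(all ⊤) | OUT=(all ⊤)
  B5: | IN=(all ⊤) | OUT=(all ⊤)
  B6: | IN=(all ⊤) | OUT=(all ⊤)
  B7: | IN=(all ⊤) | OUT={f:-; rest ⊤}
  B8: | IN={f:-; rest ⊤} | OUT={f:-; rest ⊤}

Merge at B3: IN[B3] = OUT[B2] = {a: ⊤, b: 0, c: ⊤, d: ⊤, e: ⊤, f: ⊤}

Answer: {a: ⊤, b: 0, c: ⊤, d: ⊤, e: ⊤, f: ⊤}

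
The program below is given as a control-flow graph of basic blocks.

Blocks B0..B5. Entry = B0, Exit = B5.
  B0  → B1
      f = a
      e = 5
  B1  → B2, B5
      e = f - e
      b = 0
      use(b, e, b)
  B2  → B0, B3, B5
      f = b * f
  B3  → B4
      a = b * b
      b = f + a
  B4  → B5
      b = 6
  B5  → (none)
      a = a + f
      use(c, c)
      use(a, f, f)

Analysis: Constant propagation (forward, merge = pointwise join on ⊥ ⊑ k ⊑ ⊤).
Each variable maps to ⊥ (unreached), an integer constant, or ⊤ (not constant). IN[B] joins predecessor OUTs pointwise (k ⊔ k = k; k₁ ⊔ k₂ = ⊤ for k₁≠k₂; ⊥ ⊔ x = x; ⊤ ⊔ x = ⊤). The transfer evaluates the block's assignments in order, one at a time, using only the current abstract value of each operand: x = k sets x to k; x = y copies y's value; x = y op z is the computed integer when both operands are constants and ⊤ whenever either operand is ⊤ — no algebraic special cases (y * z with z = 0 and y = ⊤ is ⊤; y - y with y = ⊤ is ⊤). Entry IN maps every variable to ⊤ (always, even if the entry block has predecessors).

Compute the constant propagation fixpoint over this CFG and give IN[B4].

Answer: {a: 0, b: ⊤, c: ⊤, d: ⊤, e: ⊤, f: ⊤}

Trace:
Per-block solution:
  B0:  IN=(all ⊤)  OUT={e:5; rest ⊤}
  B1:  IN={e:5; rest ⊤}  OUT={b:0; rest ⊤}
  B2:  IN={b:0; rest ⊤}  OUT={b:0; rest ⊤}
  B3:  IN={b:0; rest ⊤}  OUT={a:0; rest ⊤}
  B4:  IN={a:0; rest ⊤}  OUT={a:0, b:6; rest ⊤}
  B5:  IN=(all ⊤)  OUT=(all ⊤)

Merge at B4: IN[B4] = OUT[B3] = {a: 0, b: ⊤, c: ⊤, d: ⊤, e: ⊤, f: ⊤}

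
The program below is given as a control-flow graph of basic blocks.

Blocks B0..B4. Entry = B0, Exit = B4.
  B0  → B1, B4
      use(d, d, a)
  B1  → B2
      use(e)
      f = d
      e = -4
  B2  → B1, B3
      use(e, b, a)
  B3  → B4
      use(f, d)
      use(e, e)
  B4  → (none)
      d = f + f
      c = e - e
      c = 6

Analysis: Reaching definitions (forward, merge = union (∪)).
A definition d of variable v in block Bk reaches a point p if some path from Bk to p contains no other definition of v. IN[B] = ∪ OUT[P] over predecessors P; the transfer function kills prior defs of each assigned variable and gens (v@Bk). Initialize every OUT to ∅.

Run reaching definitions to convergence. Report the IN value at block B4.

Answer: {e@B1, f@B1}

Trace:
Converged values:
  B0:  IN={}  OUT={}
  B1:  IN={e@B1, f@B1}  OUT={e@B1, f@B1}
  B2:  IN={e@B1, f@B1}  OUT={e@B1, f@B1}
  B3:  IN={e@B1, f@B1}  OUT={e@B1, f@B1}
  B4:  IN={e@B1, f@B1}  OUT={c@B4, d@B4, e@B1, f@B1}

Merge at B4: IN[B4] = OUT[B0] ⊔ OUT[B3] = {e@B1, f@B1}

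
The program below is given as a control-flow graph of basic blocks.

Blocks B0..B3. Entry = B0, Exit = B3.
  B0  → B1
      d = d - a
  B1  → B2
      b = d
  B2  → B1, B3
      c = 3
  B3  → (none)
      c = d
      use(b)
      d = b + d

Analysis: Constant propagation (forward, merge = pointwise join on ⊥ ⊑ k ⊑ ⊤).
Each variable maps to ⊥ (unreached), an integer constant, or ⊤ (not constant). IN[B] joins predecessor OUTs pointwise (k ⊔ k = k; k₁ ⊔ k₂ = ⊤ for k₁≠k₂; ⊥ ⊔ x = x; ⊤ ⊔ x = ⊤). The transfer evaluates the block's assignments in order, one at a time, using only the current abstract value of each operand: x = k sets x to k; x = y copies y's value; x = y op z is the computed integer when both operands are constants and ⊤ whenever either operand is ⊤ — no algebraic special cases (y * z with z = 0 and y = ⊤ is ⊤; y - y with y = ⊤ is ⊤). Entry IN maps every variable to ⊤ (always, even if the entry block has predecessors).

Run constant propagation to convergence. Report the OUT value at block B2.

Fixpoint table:
  B0: | IN=(all ⊤) | OUT=(all ⊤)
  B1: | IN=(all ⊤) | OUT=(all ⊤)
  B2: | IN=(all ⊤) | OUT={c:3; rest ⊤}
  B3: | IN={c:3; rest ⊤} | OUT=(all ⊤)

Merge at B2: IN[B2] = OUT[B1] = {a: ⊤, b: ⊤, c: ⊤, d: ⊤, e: ⊤, f: ⊤}
Applying B2's transfer function to that IN value gives OUT[B2] (row B2 above).

Answer: {a: ⊤, b: ⊤, c: 3, d: ⊤, e: ⊤, f: ⊤}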